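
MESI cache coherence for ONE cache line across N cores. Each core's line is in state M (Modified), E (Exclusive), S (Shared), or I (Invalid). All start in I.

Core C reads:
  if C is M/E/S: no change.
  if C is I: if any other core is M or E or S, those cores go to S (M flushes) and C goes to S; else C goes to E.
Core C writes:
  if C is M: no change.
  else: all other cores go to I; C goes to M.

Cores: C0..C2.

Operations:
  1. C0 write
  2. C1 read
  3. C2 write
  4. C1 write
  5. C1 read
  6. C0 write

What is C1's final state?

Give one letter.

Op 1: C0 write [C0 write: invalidate none -> C0=M] -> [M,I,I]
Op 2: C1 read [C1 read from I: others=['C0=M'] -> C1=S, others downsized to S] -> [S,S,I]
Op 3: C2 write [C2 write: invalidate ['C0=S', 'C1=S'] -> C2=M] -> [I,I,M]
Op 4: C1 write [C1 write: invalidate ['C2=M'] -> C1=M] -> [I,M,I]
Op 5: C1 read [C1 read: already in M, no change] -> [I,M,I]
Op 6: C0 write [C0 write: invalidate ['C1=M'] -> C0=M] -> [M,I,I]

Answer: I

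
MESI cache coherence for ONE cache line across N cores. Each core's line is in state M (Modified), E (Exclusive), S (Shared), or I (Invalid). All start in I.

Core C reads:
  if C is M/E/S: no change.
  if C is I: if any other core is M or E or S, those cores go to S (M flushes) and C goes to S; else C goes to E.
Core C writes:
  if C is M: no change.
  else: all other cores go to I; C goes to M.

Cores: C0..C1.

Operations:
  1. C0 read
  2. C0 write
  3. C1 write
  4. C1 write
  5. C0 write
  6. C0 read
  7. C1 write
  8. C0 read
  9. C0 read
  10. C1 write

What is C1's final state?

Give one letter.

Op 1: C0 read [C0 read from I: no other sharers -> C0=E (exclusive)] -> [E,I]
Op 2: C0 write [C0 write: invalidate none -> C0=M] -> [M,I]
Op 3: C1 write [C1 write: invalidate ['C0=M'] -> C1=M] -> [I,M]
Op 4: C1 write [C1 write: already M (modified), no change] -> [I,M]
Op 5: C0 write [C0 write: invalidate ['C1=M'] -> C0=M] -> [M,I]
Op 6: C0 read [C0 read: already in M, no change] -> [M,I]
Op 7: C1 write [C1 write: invalidate ['C0=M'] -> C1=M] -> [I,M]
Op 8: C0 read [C0 read from I: others=['C1=M'] -> C0=S, others downsized to S] -> [S,S]
Op 9: C0 read [C0 read: already in S, no change] -> [S,S]
Op 10: C1 write [C1 write: invalidate ['C0=S'] -> C1=M] -> [I,M]

Answer: M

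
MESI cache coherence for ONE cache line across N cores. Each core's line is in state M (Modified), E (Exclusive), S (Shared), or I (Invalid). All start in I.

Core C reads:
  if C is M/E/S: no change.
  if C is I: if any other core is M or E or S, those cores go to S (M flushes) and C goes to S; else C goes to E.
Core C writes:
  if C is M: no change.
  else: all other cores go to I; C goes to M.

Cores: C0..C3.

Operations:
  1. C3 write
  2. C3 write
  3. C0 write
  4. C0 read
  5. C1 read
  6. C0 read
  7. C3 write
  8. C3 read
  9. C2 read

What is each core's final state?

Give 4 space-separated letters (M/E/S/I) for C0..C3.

Op 1: C3 write [C3 write: invalidate none -> C3=M] -> [I,I,I,M]
Op 2: C3 write [C3 write: already M (modified), no change] -> [I,I,I,M]
Op 3: C0 write [C0 write: invalidate ['C3=M'] -> C0=M] -> [M,I,I,I]
Op 4: C0 read [C0 read: already in M, no change] -> [M,I,I,I]
Op 5: C1 read [C1 read from I: others=['C0=M'] -> C1=S, others downsized to S] -> [S,S,I,I]
Op 6: C0 read [C0 read: already in S, no change] -> [S,S,I,I]
Op 7: C3 write [C3 write: invalidate ['C0=S', 'C1=S'] -> C3=M] -> [I,I,I,M]
Op 8: C3 read [C3 read: already in M, no change] -> [I,I,I,M]
Op 9: C2 read [C2 read from I: others=['C3=M'] -> C2=S, others downsized to S] -> [I,I,S,S]

Answer: I I S S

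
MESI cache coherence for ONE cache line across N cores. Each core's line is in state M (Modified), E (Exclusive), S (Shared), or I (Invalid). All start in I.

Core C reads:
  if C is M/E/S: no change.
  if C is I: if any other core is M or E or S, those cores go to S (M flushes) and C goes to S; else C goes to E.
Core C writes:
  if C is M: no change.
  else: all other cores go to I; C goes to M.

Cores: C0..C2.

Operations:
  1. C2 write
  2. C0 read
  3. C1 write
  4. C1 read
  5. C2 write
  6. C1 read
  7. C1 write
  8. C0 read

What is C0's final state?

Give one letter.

Op 1: C2 write [C2 write: invalidate none -> C2=M] -> [I,I,M]
Op 2: C0 read [C0 read from I: others=['C2=M'] -> C0=S, others downsized to S] -> [S,I,S]
Op 3: C1 write [C1 write: invalidate ['C0=S', 'C2=S'] -> C1=M] -> [I,M,I]
Op 4: C1 read [C1 read: already in M, no change] -> [I,M,I]
Op 5: C2 write [C2 write: invalidate ['C1=M'] -> C2=M] -> [I,I,M]
Op 6: C1 read [C1 read from I: others=['C2=M'] -> C1=S, others downsized to S] -> [I,S,S]
Op 7: C1 write [C1 write: invalidate ['C2=S'] -> C1=M] -> [I,M,I]
Op 8: C0 read [C0 read from I: others=['C1=M'] -> C0=S, others downsized to S] -> [S,S,I]

Answer: S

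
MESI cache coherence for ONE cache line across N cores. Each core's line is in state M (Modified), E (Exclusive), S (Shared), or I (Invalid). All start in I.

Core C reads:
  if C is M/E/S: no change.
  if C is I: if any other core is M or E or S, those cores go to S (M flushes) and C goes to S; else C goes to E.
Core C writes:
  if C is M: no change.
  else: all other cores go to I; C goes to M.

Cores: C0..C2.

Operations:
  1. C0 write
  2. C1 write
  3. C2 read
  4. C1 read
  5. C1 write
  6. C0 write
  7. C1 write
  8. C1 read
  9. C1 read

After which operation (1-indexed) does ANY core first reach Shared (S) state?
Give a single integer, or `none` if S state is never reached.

Answer: 3

Derivation:
Op 1: C0 write [C0 write: invalidate none -> C0=M] -> [M,I,I]
Op 2: C1 write [C1 write: invalidate ['C0=M'] -> C1=M] -> [I,M,I]
Op 3: C2 read [C2 read from I: others=['C1=M'] -> C2=S, others downsized to S] -> [I,S,S]
  -> First S state at op 3; remaining ops need not be traced.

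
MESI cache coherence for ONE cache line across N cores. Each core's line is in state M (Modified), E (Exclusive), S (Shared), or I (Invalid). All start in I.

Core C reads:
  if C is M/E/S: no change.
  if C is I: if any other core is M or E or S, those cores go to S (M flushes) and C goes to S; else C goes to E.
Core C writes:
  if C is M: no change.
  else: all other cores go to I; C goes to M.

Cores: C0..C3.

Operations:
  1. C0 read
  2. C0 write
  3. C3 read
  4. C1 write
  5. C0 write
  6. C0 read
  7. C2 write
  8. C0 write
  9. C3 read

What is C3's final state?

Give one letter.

Answer: S

Derivation:
Op 1: C0 read [C0 read from I: no other sharers -> C0=E (exclusive)] -> [E,I,I,I]
Op 2: C0 write [C0 write: invalidate none -> C0=M] -> [M,I,I,I]
Op 3: C3 read [C3 read from I: others=['C0=M'] -> C3=S, others downsized to S] -> [S,I,I,S]
Op 4: C1 write [C1 write: invalidate ['C0=S', 'C3=S'] -> C1=M] -> [I,M,I,I]
Op 5: C0 write [C0 write: invalidate ['C1=M'] -> C0=M] -> [M,I,I,I]
Op 6: C0 read [C0 read: already in M, no change] -> [M,I,I,I]
Op 7: C2 write [C2 write: invalidate ['C0=M'] -> C2=M] -> [I,I,M,I]
Op 8: C0 write [C0 write: invalidate ['C2=M'] -> C0=M] -> [M,I,I,I]
Op 9: C3 read [C3 read from I: others=['C0=M'] -> C3=S, others downsized to S] -> [S,I,I,S]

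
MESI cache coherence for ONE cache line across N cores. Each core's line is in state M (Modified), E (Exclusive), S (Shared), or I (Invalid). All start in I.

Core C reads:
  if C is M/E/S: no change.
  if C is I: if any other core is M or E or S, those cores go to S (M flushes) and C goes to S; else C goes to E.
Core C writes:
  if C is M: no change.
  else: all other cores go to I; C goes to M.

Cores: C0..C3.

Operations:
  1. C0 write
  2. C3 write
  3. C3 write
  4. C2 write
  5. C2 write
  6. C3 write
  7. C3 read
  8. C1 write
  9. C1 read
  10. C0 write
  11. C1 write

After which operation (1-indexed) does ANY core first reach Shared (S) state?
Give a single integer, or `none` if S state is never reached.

Answer: none

Derivation:
Op 1: C0 write [C0 write: invalidate none -> C0=M] -> [M,I,I,I]
Op 2: C3 write [C3 write: invalidate ['C0=M'] -> C3=M] -> [I,I,I,M]
Op 3: C3 write [C3 write: already M (modified), no change] -> [I,I,I,M]
Op 4: C2 write [C2 write: invalidate ['C3=M'] -> C2=M] -> [I,I,M,I]
Op 5: C2 write [C2 write: already M (modified), no change] -> [I,I,M,I]
Op 6: C3 write [C3 write: invalidate ['C2=M'] -> C3=M] -> [I,I,I,M]
Op 7: C3 read [C3 read: already in M, no change] -> [I,I,I,M]
Op 8: C1 write [C1 write: invalidate ['C3=M'] -> C1=M] -> [I,M,I,I]
Op 9: C1 read [C1 read: already in M, no change] -> [I,M,I,I]
Op 10: C0 write [C0 write: invalidate ['C1=M'] -> C0=M] -> [M,I,I,I]
Op 11: C1 write [C1 write: invalidate ['C0=M'] -> C1=M] -> [I,M,I,I]
S state never reached in this sequence.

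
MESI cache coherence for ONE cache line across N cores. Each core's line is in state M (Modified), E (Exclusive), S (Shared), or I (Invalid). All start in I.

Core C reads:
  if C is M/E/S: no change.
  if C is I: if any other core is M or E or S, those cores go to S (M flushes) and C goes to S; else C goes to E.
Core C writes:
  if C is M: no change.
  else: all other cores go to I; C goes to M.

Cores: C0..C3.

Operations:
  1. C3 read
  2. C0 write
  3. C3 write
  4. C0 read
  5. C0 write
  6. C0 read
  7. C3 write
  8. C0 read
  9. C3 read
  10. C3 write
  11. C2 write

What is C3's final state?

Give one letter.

Op 1: C3 read [C3 read from I: no other sharers -> C3=E (exclusive)] -> [I,I,I,E]
Op 2: C0 write [C0 write: invalidate ['C3=E'] -> C0=M] -> [M,I,I,I]
Op 3: C3 write [C3 write: invalidate ['C0=M'] -> C3=M] -> [I,I,I,M]
Op 4: C0 read [C0 read from I: others=['C3=M'] -> C0=S, others downsized to S] -> [S,I,I,S]
Op 5: C0 write [C0 write: invalidate ['C3=S'] -> C0=M] -> [M,I,I,I]
Op 6: C0 read [C0 read: already in M, no change] -> [M,I,I,I]
Op 7: C3 write [C3 write: invalidate ['C0=M'] -> C3=M] -> [I,I,I,M]
Op 8: C0 read [C0 read from I: others=['C3=M'] -> C0=S, others downsized to S] -> [S,I,I,S]
Op 9: C3 read [C3 read: already in S, no change] -> [S,I,I,S]
Op 10: C3 write [C3 write: invalidate ['C0=S'] -> C3=M] -> [I,I,I,M]
Op 11: C2 write [C2 write: invalidate ['C3=M'] -> C2=M] -> [I,I,M,I]

Answer: I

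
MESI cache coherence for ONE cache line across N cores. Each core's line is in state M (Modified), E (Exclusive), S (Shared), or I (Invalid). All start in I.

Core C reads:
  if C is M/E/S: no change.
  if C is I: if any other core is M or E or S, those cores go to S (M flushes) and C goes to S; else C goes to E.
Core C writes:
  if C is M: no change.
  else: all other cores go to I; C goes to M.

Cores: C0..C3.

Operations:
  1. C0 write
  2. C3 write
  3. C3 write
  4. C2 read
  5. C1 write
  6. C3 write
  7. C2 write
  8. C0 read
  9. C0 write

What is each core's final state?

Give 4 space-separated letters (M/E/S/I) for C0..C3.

Op 1: C0 write [C0 write: invalidate none -> C0=M] -> [M,I,I,I]
Op 2: C3 write [C3 write: invalidate ['C0=M'] -> C3=M] -> [I,I,I,M]
Op 3: C3 write [C3 write: already M (modified), no change] -> [I,I,I,M]
Op 4: C2 read [C2 read from I: others=['C3=M'] -> C2=S, others downsized to S] -> [I,I,S,S]
Op 5: C1 write [C1 write: invalidate ['C2=S', 'C3=S'] -> C1=M] -> [I,M,I,I]
Op 6: C3 write [C3 write: invalidate ['C1=M'] -> C3=M] -> [I,I,I,M]
Op 7: C2 write [C2 write: invalidate ['C3=M'] -> C2=M] -> [I,I,M,I]
Op 8: C0 read [C0 read from I: others=['C2=M'] -> C0=S, others downsized to S] -> [S,I,S,I]
Op 9: C0 write [C0 write: invalidate ['C2=S'] -> C0=M] -> [M,I,I,I]

Answer: M I I I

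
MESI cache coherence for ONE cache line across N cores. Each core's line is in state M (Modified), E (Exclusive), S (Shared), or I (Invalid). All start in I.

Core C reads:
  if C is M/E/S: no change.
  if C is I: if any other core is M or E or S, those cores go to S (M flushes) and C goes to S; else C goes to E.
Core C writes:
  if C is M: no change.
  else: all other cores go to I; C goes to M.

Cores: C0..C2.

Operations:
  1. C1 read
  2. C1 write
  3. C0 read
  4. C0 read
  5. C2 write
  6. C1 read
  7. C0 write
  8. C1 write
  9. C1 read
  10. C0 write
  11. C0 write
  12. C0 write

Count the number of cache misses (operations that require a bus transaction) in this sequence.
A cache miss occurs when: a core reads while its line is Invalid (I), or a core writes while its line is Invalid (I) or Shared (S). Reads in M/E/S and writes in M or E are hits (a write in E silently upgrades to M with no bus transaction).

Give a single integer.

Op 1: C1 read [C1 read from I: no other sharers -> C1=E (exclusive)] -> [I,E,I] [MISS #1: read from I]
Op 2: C1 write [C1 write: invalidate none -> C1=M] -> [I,M,I] [hit: write from E is a silent E->M upgrade, no bus transaction]
Op 3: C0 read [C0 read from I: others=['C1=M'] -> C0=S, others downsized to S] -> [S,S,I] [MISS #2: read from I]
Op 4: C0 read [C0 read: already in S, no change] -> [S,S,I] [hit: read from S]
Op 5: C2 write [C2 write: invalidate ['C0=S', 'C1=S'] -> C2=M] -> [I,I,M] [MISS #3: write from I]
Op 6: C1 read [C1 read from I: others=['C2=M'] -> C1=S, others downsized to S] -> [I,S,S] [MISS #4: read from I]
Op 7: C0 write [C0 write: invalidate ['C1=S', 'C2=S'] -> C0=M] -> [M,I,I] [MISS #5: write from I]
Op 8: C1 write [C1 write: invalidate ['C0=M'] -> C1=M] -> [I,M,I] [MISS #6: write from I]
Op 9: C1 read [C1 read: already in M, no change] -> [I,M,I] [hit: read from M]
Op 10: C0 write [C0 write: invalidate ['C1=M'] -> C0=M] -> [M,I,I] [MISS #7: write from I]
Op 11: C0 write [C0 write: already M (modified), no change] -> [M,I,I] [hit: write from M]
Op 12: C0 write [C0 write: already M (modified), no change] -> [M,I,I] [hit: write from M]

Answer: 7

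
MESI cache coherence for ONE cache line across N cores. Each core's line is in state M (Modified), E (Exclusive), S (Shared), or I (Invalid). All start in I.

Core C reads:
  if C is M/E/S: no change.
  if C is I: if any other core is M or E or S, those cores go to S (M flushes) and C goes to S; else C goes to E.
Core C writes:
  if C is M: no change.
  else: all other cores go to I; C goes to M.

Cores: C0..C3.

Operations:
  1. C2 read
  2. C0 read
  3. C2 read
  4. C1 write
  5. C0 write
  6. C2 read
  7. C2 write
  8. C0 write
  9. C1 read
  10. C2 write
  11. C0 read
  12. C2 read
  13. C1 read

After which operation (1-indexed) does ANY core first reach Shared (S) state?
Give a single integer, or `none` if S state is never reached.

Answer: 2

Derivation:
Op 1: C2 read [C2 read from I: no other sharers -> C2=E (exclusive)] -> [I,I,E,I]
Op 2: C0 read [C0 read from I: others=['C2=E'] -> C0=S, others downsized to S] -> [S,I,S,I]
  -> First S state at op 2; remaining ops need not be traced.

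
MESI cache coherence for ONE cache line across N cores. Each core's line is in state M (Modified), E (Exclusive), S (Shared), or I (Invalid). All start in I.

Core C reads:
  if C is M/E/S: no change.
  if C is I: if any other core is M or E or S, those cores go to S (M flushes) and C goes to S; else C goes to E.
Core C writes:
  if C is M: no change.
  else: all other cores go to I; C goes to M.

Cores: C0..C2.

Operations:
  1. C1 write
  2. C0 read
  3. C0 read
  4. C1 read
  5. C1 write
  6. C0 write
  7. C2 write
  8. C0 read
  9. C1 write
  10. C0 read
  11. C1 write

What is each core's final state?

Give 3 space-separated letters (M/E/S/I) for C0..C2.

Op 1: C1 write [C1 write: invalidate none -> C1=M] -> [I,M,I]
Op 2: C0 read [C0 read from I: others=['C1=M'] -> C0=S, others downsized to S] -> [S,S,I]
Op 3: C0 read [C0 read: already in S, no change] -> [S,S,I]
Op 4: C1 read [C1 read: already in S, no change] -> [S,S,I]
Op 5: C1 write [C1 write: invalidate ['C0=S'] -> C1=M] -> [I,M,I]
Op 6: C0 write [C0 write: invalidate ['C1=M'] -> C0=M] -> [M,I,I]
Op 7: C2 write [C2 write: invalidate ['C0=M'] -> C2=M] -> [I,I,M]
Op 8: C0 read [C0 read from I: others=['C2=M'] -> C0=S, others downsized to S] -> [S,I,S]
Op 9: C1 write [C1 write: invalidate ['C0=S', 'C2=S'] -> C1=M] -> [I,M,I]
Op 10: C0 read [C0 read from I: others=['C1=M'] -> C0=S, others downsized to S] -> [S,S,I]
Op 11: C1 write [C1 write: invalidate ['C0=S'] -> C1=M] -> [I,M,I]

Answer: I M I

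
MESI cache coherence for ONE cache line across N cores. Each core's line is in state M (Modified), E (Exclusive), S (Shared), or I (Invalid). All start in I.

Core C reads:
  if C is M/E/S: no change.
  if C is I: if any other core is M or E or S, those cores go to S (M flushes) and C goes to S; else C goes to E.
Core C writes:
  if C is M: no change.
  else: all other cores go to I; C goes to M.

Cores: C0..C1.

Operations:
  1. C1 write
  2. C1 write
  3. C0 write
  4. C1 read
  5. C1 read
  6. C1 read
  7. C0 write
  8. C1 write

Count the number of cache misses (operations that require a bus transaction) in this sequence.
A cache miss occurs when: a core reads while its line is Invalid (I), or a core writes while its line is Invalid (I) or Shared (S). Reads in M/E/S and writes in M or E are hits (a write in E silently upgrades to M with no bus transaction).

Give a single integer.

Op 1: C1 write [C1 write: invalidate none -> C1=M] -> [I,M] [MISS #1: write from I]
Op 2: C1 write [C1 write: already M (modified), no change] -> [I,M] [hit: write from M]
Op 3: C0 write [C0 write: invalidate ['C1=M'] -> C0=M] -> [M,I] [MISS #2: write from I]
Op 4: C1 read [C1 read from I: others=['C0=M'] -> C1=S, others downsized to S] -> [S,S] [MISS #3: read from I]
Op 5: C1 read [C1 read: already in S, no change] -> [S,S] [hit: read from S]
Op 6: C1 read [C1 read: already in S, no change] -> [S,S] [hit: read from S]
Op 7: C0 write [C0 write: invalidate ['C1=S'] -> C0=M] -> [M,I] [MISS #4: write from S]
Op 8: C1 write [C1 write: invalidate ['C0=M'] -> C1=M] -> [I,M] [MISS #5: write from I]

Answer: 5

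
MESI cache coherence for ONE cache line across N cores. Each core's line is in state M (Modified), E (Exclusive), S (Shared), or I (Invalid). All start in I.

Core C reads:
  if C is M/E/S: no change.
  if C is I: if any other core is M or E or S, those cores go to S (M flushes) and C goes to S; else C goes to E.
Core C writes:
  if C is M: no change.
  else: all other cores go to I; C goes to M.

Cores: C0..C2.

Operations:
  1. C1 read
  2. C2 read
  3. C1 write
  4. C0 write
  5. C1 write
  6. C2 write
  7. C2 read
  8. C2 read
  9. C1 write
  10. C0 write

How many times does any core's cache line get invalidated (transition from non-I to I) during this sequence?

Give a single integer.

Op 1: C1 read [C1 read from I: no other sharers -> C1=E (exclusive)] -> [I,E,I] (invalidations this op: 0; running total: 0)
Op 2: C2 read [C2 read from I: others=['C1=E'] -> C2=S, others downsized to S] -> [I,S,S] (invalidations this op: 0; running total: 0)
Op 3: C1 write [C1 write: invalidate ['C2=S'] -> C1=M] -> [I,M,I] (invalidations this op: 1; running total: 1)
Op 4: C0 write [C0 write: invalidate ['C1=M'] -> C0=M] -> [M,I,I] (invalidations this op: 1; running total: 2)
Op 5: C1 write [C1 write: invalidate ['C0=M'] -> C1=M] -> [I,M,I] (invalidations this op: 1; running total: 3)
Op 6: C2 write [C2 write: invalidate ['C1=M'] -> C2=M] -> [I,I,M] (invalidations this op: 1; running total: 4)
Op 7: C2 read [C2 read: already in M, no change] -> [I,I,M] (invalidations this op: 0; running total: 4)
Op 8: C2 read [C2 read: already in M, no change] -> [I,I,M] (invalidations this op: 0; running total: 4)
Op 9: C1 write [C1 write: invalidate ['C2=M'] -> C1=M] -> [I,M,I] (invalidations this op: 1; running total: 5)
Op 10: C0 write [C0 write: invalidate ['C1=M'] -> C0=M] -> [M,I,I] (invalidations this op: 1; running total: 6)

Answer: 6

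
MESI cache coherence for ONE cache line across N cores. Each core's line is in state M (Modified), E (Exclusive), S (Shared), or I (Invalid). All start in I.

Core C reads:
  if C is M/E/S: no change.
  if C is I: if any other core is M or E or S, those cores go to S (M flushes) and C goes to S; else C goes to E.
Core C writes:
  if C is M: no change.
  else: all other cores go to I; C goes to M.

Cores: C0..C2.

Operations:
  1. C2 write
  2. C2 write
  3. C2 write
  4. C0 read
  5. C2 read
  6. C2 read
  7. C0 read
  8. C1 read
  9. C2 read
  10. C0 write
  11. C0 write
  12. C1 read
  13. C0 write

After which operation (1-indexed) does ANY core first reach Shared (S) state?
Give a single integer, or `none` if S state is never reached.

Answer: 4

Derivation:
Op 1: C2 write [C2 write: invalidate none -> C2=M] -> [I,I,M]
Op 2: C2 write [C2 write: already M (modified), no change] -> [I,I,M]
Op 3: C2 write [C2 write: already M (modified), no change] -> [I,I,M]
Op 4: C0 read [C0 read from I: others=['C2=M'] -> C0=S, others downsized to S] -> [S,I,S]
  -> First S state at op 4; remaining ops need not be traced.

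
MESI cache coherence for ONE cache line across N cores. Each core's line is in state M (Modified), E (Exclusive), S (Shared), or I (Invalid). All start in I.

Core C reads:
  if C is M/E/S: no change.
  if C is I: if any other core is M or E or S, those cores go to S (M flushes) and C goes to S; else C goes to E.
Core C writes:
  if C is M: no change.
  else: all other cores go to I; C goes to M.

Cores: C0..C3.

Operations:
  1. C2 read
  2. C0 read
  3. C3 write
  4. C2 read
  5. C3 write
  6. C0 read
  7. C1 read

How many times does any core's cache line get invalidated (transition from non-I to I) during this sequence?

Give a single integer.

Op 1: C2 read [C2 read from I: no other sharers -> C2=E (exclusive)] -> [I,I,E,I] (invalidations this op: 0; running total: 0)
Op 2: C0 read [C0 read from I: others=['C2=E'] -> C0=S, others downsized to S] -> [S,I,S,I] (invalidations this op: 0; running total: 0)
Op 3: C3 write [C3 write: invalidate ['C0=S', 'C2=S'] -> C3=M] -> [I,I,I,M] (invalidations this op: 2; running total: 2)
Op 4: C2 read [C2 read from I: others=['C3=M'] -> C2=S, others downsized to S] -> [I,I,S,S] (invalidations this op: 0; running total: 2)
Op 5: C3 write [C3 write: invalidate ['C2=S'] -> C3=M] -> [I,I,I,M] (invalidations this op: 1; running total: 3)
Op 6: C0 read [C0 read from I: others=['C3=M'] -> C0=S, others downsized to S] -> [S,I,I,S] (invalidations this op: 0; running total: 3)
Op 7: C1 read [C1 read from I: others=['C0=S', 'C3=S'] -> C1=S, others downsized to S] -> [S,S,I,S] (invalidations this op: 0; running total: 3)

Answer: 3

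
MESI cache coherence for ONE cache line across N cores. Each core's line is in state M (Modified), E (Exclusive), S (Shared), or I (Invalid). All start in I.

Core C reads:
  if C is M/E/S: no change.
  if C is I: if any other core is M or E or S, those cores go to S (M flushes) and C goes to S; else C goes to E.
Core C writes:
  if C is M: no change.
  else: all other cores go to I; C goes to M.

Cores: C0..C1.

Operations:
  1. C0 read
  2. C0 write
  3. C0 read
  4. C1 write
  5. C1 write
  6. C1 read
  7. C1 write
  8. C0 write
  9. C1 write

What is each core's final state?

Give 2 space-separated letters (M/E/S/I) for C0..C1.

Op 1: C0 read [C0 read from I: no other sharers -> C0=E (exclusive)] -> [E,I]
Op 2: C0 write [C0 write: invalidate none -> C0=M] -> [M,I]
Op 3: C0 read [C0 read: already in M, no change] -> [M,I]
Op 4: C1 write [C1 write: invalidate ['C0=M'] -> C1=M] -> [I,M]
Op 5: C1 write [C1 write: already M (modified), no change] -> [I,M]
Op 6: C1 read [C1 read: already in M, no change] -> [I,M]
Op 7: C1 write [C1 write: already M (modified), no change] -> [I,M]
Op 8: C0 write [C0 write: invalidate ['C1=M'] -> C0=M] -> [M,I]
Op 9: C1 write [C1 write: invalidate ['C0=M'] -> C1=M] -> [I,M]

Answer: I M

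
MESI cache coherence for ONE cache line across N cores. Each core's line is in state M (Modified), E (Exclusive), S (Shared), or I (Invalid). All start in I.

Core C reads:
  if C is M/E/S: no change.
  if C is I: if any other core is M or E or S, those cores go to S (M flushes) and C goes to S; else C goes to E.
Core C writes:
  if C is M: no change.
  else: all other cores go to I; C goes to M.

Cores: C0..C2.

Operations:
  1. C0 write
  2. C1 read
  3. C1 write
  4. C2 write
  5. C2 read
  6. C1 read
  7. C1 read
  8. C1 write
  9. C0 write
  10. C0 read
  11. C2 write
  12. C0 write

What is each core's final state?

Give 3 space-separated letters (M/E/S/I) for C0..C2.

Answer: M I I

Derivation:
Op 1: C0 write [C0 write: invalidate none -> C0=M] -> [M,I,I]
Op 2: C1 read [C1 read from I: others=['C0=M'] -> C1=S, others downsized to S] -> [S,S,I]
Op 3: C1 write [C1 write: invalidate ['C0=S'] -> C1=M] -> [I,M,I]
Op 4: C2 write [C2 write: invalidate ['C1=M'] -> C2=M] -> [I,I,M]
Op 5: C2 read [C2 read: already in M, no change] -> [I,I,M]
Op 6: C1 read [C1 read from I: others=['C2=M'] -> C1=S, others downsized to S] -> [I,S,S]
Op 7: C1 read [C1 read: already in S, no change] -> [I,S,S]
Op 8: C1 write [C1 write: invalidate ['C2=S'] -> C1=M] -> [I,M,I]
Op 9: C0 write [C0 write: invalidate ['C1=M'] -> C0=M] -> [M,I,I]
Op 10: C0 read [C0 read: already in M, no change] -> [M,I,I]
Op 11: C2 write [C2 write: invalidate ['C0=M'] -> C2=M] -> [I,I,M]
Op 12: C0 write [C0 write: invalidate ['C2=M'] -> C0=M] -> [M,I,I]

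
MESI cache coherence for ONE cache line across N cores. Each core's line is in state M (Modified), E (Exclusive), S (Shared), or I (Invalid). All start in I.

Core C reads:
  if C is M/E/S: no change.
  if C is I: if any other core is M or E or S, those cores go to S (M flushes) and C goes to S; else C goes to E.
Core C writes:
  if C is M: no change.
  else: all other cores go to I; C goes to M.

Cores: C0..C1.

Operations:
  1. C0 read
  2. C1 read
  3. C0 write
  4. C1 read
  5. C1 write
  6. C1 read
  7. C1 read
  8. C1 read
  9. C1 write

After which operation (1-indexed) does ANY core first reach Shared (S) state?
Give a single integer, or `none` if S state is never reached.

Op 1: C0 read [C0 read from I: no other sharers -> C0=E (exclusive)] -> [E,I]
Op 2: C1 read [C1 read from I: others=['C0=E'] -> C1=S, others downsized to S] -> [S,S]
  -> First S state at op 2; remaining ops need not be traced.

Answer: 2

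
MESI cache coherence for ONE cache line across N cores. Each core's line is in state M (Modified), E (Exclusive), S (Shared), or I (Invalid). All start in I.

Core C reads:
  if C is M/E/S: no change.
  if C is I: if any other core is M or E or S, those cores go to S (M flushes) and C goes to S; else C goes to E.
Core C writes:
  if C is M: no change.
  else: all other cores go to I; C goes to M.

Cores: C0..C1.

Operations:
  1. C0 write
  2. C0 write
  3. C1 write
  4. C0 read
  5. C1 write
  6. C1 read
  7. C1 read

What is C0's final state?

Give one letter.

Op 1: C0 write [C0 write: invalidate none -> C0=M] -> [M,I]
Op 2: C0 write [C0 write: already M (modified), no change] -> [M,I]
Op 3: C1 write [C1 write: invalidate ['C0=M'] -> C1=M] -> [I,M]
Op 4: C0 read [C0 read from I: others=['C1=M'] -> C0=S, others downsized to S] -> [S,S]
Op 5: C1 write [C1 write: invalidate ['C0=S'] -> C1=M] -> [I,M]
Op 6: C1 read [C1 read: already in M, no change] -> [I,M]
Op 7: C1 read [C1 read: already in M, no change] -> [I,M]

Answer: I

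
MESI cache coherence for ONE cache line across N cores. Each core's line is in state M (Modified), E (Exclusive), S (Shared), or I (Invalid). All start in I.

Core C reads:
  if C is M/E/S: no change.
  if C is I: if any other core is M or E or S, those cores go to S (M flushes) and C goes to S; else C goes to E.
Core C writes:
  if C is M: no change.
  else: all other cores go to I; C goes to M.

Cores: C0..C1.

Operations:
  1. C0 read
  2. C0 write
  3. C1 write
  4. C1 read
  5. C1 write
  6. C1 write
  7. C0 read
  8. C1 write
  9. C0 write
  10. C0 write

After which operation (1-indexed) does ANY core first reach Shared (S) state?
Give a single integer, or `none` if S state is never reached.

Answer: 7

Derivation:
Op 1: C0 read [C0 read from I: no other sharers -> C0=E (exclusive)] -> [E,I]
Op 2: C0 write [C0 write: invalidate none -> C0=M] -> [M,I]
Op 3: C1 write [C1 write: invalidate ['C0=M'] -> C1=M] -> [I,M]
Op 4: C1 read [C1 read: already in M, no change] -> [I,M]
Op 5: C1 write [C1 write: already M (modified), no change] -> [I,M]
Op 6: C1 write [C1 write: already M (modified), no change] -> [I,M]
Op 7: C0 read [C0 read from I: others=['C1=M'] -> C0=S, others downsized to S] -> [S,S]
  -> First S state at op 7; remaining ops need not be traced.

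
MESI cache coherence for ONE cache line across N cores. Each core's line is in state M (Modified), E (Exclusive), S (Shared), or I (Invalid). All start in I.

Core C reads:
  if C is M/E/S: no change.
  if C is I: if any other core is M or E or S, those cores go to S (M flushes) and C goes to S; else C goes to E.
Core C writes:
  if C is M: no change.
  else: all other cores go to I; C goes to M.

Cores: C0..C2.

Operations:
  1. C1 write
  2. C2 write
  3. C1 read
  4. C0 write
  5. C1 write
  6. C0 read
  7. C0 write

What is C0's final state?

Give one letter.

Op 1: C1 write [C1 write: invalidate none -> C1=M] -> [I,M,I]
Op 2: C2 write [C2 write: invalidate ['C1=M'] -> C2=M] -> [I,I,M]
Op 3: C1 read [C1 read from I: others=['C2=M'] -> C1=S, others downsized to S] -> [I,S,S]
Op 4: C0 write [C0 write: invalidate ['C1=S', 'C2=S'] -> C0=M] -> [M,I,I]
Op 5: C1 write [C1 write: invalidate ['C0=M'] -> C1=M] -> [I,M,I]
Op 6: C0 read [C0 read from I: others=['C1=M'] -> C0=S, others downsized to S] -> [S,S,I]
Op 7: C0 write [C0 write: invalidate ['C1=S'] -> C0=M] -> [M,I,I]

Answer: M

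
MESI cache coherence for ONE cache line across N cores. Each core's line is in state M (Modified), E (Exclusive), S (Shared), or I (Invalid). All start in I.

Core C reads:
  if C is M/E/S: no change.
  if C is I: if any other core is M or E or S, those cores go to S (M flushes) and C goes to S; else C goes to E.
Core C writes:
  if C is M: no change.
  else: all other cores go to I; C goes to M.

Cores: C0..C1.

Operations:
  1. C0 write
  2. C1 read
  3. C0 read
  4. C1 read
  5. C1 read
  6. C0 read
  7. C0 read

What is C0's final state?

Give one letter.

Op 1: C0 write [C0 write: invalidate none -> C0=M] -> [M,I]
Op 2: C1 read [C1 read from I: others=['C0=M'] -> C1=S, others downsized to S] -> [S,S]
Op 3: C0 read [C0 read: already in S, no change] -> [S,S]
Op 4: C1 read [C1 read: already in S, no change] -> [S,S]
Op 5: C1 read [C1 read: already in S, no change] -> [S,S]
Op 6: C0 read [C0 read: already in S, no change] -> [S,S]
Op 7: C0 read [C0 read: already in S, no change] -> [S,S]

Answer: S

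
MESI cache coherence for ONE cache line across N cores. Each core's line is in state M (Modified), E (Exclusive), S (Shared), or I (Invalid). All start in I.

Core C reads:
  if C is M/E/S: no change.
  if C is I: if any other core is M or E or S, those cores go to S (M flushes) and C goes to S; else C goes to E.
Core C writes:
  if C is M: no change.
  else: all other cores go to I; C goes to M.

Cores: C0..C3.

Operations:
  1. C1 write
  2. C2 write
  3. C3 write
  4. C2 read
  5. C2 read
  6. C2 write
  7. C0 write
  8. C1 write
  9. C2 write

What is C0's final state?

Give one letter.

Answer: I

Derivation:
Op 1: C1 write [C1 write: invalidate none -> C1=M] -> [I,M,I,I]
Op 2: C2 write [C2 write: invalidate ['C1=M'] -> C2=M] -> [I,I,M,I]
Op 3: C3 write [C3 write: invalidate ['C2=M'] -> C3=M] -> [I,I,I,M]
Op 4: C2 read [C2 read from I: others=['C3=M'] -> C2=S, others downsized to S] -> [I,I,S,S]
Op 5: C2 read [C2 read: already in S, no change] -> [I,I,S,S]
Op 6: C2 write [C2 write: invalidate ['C3=S'] -> C2=M] -> [I,I,M,I]
Op 7: C0 write [C0 write: invalidate ['C2=M'] -> C0=M] -> [M,I,I,I]
Op 8: C1 write [C1 write: invalidate ['C0=M'] -> C1=M] -> [I,M,I,I]
Op 9: C2 write [C2 write: invalidate ['C1=M'] -> C2=M] -> [I,I,M,I]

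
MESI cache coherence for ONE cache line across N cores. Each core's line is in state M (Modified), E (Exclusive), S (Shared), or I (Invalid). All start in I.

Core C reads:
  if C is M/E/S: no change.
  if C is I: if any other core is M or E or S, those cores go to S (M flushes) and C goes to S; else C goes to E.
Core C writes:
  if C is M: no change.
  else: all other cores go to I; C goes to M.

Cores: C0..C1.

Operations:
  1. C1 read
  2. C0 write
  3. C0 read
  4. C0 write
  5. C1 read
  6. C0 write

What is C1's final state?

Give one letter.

Op 1: C1 read [C1 read from I: no other sharers -> C1=E (exclusive)] -> [I,E]
Op 2: C0 write [C0 write: invalidate ['C1=E'] -> C0=M] -> [M,I]
Op 3: C0 read [C0 read: already in M, no change] -> [M,I]
Op 4: C0 write [C0 write: already M (modified), no change] -> [M,I]
Op 5: C1 read [C1 read from I: others=['C0=M'] -> C1=S, others downsized to S] -> [S,S]
Op 6: C0 write [C0 write: invalidate ['C1=S'] -> C0=M] -> [M,I]

Answer: I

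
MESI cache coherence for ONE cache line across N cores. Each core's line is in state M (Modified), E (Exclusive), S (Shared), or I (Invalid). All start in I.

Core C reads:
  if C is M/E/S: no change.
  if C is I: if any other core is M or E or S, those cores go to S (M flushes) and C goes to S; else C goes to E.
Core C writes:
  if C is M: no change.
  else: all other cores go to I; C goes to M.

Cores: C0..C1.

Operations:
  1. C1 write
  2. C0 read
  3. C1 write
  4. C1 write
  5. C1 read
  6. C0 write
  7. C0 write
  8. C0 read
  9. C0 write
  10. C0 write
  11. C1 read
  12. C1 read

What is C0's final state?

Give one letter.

Answer: S

Derivation:
Op 1: C1 write [C1 write: invalidate none -> C1=M] -> [I,M]
Op 2: C0 read [C0 read from I: others=['C1=M'] -> C0=S, others downsized to S] -> [S,S]
Op 3: C1 write [C1 write: invalidate ['C0=S'] -> C1=M] -> [I,M]
Op 4: C1 write [C1 write: already M (modified), no change] -> [I,M]
Op 5: C1 read [C1 read: already in M, no change] -> [I,M]
Op 6: C0 write [C0 write: invalidate ['C1=M'] -> C0=M] -> [M,I]
Op 7: C0 write [C0 write: already M (modified), no change] -> [M,I]
Op 8: C0 read [C0 read: already in M, no change] -> [M,I]
Op 9: C0 write [C0 write: already M (modified), no change] -> [M,I]
Op 10: C0 write [C0 write: already M (modified), no change] -> [M,I]
Op 11: C1 read [C1 read from I: others=['C0=M'] -> C1=S, others downsized to S] -> [S,S]
Op 12: C1 read [C1 read: already in S, no change] -> [S,S]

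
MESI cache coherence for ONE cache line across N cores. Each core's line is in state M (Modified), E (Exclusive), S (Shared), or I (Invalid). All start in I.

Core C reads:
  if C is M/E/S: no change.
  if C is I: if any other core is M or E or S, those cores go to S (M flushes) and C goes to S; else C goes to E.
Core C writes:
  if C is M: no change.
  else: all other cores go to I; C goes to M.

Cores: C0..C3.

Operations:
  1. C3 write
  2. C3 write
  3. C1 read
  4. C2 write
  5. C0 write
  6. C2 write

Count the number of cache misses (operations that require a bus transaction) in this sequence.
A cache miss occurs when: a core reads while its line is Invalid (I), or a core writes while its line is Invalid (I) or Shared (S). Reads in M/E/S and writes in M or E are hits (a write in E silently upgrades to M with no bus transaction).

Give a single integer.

Answer: 5

Derivation:
Op 1: C3 write [C3 write: invalidate none -> C3=M] -> [I,I,I,M] [MISS #1: write from I]
Op 2: C3 write [C3 write: already M (modified), no change] -> [I,I,I,M] [hit: write from M]
Op 3: C1 read [C1 read from I: others=['C3=M'] -> C1=S, others downsized to S] -> [I,S,I,S] [MISS #2: read from I]
Op 4: C2 write [C2 write: invalidate ['C1=S', 'C3=S'] -> C2=M] -> [I,I,M,I] [MISS #3: write from I]
Op 5: C0 write [C0 write: invalidate ['C2=M'] -> C0=M] -> [M,I,I,I] [MISS #4: write from I]
Op 6: C2 write [C2 write: invalidate ['C0=M'] -> C2=M] -> [I,I,M,I] [MISS #5: write from I]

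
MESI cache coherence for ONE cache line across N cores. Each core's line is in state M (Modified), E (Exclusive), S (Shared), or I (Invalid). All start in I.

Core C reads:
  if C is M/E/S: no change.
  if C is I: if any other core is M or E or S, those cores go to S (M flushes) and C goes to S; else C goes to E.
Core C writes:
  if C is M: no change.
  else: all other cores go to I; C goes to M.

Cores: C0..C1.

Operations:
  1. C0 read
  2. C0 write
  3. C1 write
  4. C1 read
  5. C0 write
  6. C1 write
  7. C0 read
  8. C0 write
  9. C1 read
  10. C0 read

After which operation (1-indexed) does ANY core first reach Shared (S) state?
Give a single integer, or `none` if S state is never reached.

Op 1: C0 read [C0 read from I: no other sharers -> C0=E (exclusive)] -> [E,I]
Op 2: C0 write [C0 write: invalidate none -> C0=M] -> [M,I]
Op 3: C1 write [C1 write: invalidate ['C0=M'] -> C1=M] -> [I,M]
Op 4: C1 read [C1 read: already in M, no change] -> [I,M]
Op 5: C0 write [C0 write: invalidate ['C1=M'] -> C0=M] -> [M,I]
Op 6: C1 write [C1 write: invalidate ['C0=M'] -> C1=M] -> [I,M]
Op 7: C0 read [C0 read from I: others=['C1=M'] -> C0=S, others downsized to S] -> [S,S]
  -> First S state at op 7; remaining ops need not be traced.

Answer: 7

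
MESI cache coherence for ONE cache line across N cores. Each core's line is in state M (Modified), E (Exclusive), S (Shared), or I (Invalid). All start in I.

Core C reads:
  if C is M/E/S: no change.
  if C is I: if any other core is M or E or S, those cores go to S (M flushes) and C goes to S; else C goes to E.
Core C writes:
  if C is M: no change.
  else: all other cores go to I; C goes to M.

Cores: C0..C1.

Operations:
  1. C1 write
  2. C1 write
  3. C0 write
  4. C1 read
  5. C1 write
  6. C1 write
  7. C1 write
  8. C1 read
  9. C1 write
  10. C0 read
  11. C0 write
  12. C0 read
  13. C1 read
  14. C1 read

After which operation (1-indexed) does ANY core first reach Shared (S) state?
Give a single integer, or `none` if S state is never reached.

Answer: 4

Derivation:
Op 1: C1 write [C1 write: invalidate none -> C1=M] -> [I,M]
Op 2: C1 write [C1 write: already M (modified), no change] -> [I,M]
Op 3: C0 write [C0 write: invalidate ['C1=M'] -> C0=M] -> [M,I]
Op 4: C1 read [C1 read from I: others=['C0=M'] -> C1=S, others downsized to S] -> [S,S]
  -> First S state at op 4; remaining ops need not be traced.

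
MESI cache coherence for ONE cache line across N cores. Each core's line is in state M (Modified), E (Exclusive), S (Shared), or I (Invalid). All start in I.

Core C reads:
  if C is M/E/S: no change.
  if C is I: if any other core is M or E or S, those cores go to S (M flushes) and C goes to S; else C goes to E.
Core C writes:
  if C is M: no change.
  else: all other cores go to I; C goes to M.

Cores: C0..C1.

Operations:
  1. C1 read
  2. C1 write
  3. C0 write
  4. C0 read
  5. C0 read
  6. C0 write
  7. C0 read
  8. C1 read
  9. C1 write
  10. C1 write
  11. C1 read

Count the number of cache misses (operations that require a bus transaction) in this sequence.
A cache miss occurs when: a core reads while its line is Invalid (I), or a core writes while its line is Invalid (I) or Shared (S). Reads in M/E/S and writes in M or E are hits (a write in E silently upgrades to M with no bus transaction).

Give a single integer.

Answer: 4

Derivation:
Op 1: C1 read [C1 read from I: no other sharers -> C1=E (exclusive)] -> [I,E] [MISS #1: read from I]
Op 2: C1 write [C1 write: invalidate none -> C1=M] -> [I,M] [hit: write from E is a silent E->M upgrade, no bus transaction]
Op 3: C0 write [C0 write: invalidate ['C1=M'] -> C0=M] -> [M,I] [MISS #2: write from I]
Op 4: C0 read [C0 read: already in M, no change] -> [M,I] [hit: read from M]
Op 5: C0 read [C0 read: already in M, no change] -> [M,I] [hit: read from M]
Op 6: C0 write [C0 write: already M (modified), no change] -> [M,I] [hit: write from M]
Op 7: C0 read [C0 read: already in M, no change] -> [M,I] [hit: read from M]
Op 8: C1 read [C1 read from I: others=['C0=M'] -> C1=S, others downsized to S] -> [S,S] [MISS #3: read from I]
Op 9: C1 write [C1 write: invalidate ['C0=S'] -> C1=M] -> [I,M] [MISS #4: write from S]
Op 10: C1 write [C1 write: already M (modified), no change] -> [I,M] [hit: write from M]
Op 11: C1 read [C1 read: already in M, no change] -> [I,M] [hit: read from M]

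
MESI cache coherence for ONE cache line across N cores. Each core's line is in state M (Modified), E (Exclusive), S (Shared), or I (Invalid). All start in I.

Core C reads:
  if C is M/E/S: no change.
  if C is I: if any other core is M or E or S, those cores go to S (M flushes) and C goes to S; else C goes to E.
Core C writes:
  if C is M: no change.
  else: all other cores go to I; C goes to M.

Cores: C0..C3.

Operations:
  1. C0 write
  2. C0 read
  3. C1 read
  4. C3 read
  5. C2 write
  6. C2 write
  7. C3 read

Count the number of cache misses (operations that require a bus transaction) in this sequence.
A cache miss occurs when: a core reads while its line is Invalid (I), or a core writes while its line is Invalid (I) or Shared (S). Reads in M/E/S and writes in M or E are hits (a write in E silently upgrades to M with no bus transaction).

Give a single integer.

Answer: 5

Derivation:
Op 1: C0 write [C0 write: invalidate none -> C0=M] -> [M,I,I,I] [MISS #1: write from I]
Op 2: C0 read [C0 read: already in M, no change] -> [M,I,I,I] [hit: read from M]
Op 3: C1 read [C1 read from I: others=['C0=M'] -> C1=S, others downsized to S] -> [S,S,I,I] [MISS #2: read from I]
Op 4: C3 read [C3 read from I: others=['C0=S', 'C1=S'] -> C3=S, others downsized to S] -> [S,S,I,S] [MISS #3: read from I]
Op 5: C2 write [C2 write: invalidate ['C0=S', 'C1=S', 'C3=S'] -> C2=M] -> [I,I,M,I] [MISS #4: write from I]
Op 6: C2 write [C2 write: already M (modified), no change] -> [I,I,M,I] [hit: write from M]
Op 7: C3 read [C3 read from I: others=['C2=M'] -> C3=S, others downsized to S] -> [I,I,S,S] [MISS #5: read from I]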